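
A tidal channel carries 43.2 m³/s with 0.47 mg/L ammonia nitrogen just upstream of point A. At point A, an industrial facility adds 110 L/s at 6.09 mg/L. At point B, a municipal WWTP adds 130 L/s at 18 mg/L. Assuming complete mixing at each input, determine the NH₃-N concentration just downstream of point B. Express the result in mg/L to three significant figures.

0.537 mg/L

110 L/s = 0.11 m³/s.
After input A: C = (43.2·0.47 + 0.11·6.09) / 43.31 = 0.4843 mg/L.
130 L/s = 0.13 m³/s.
After input B: C = (43.31·0.4843 + 0.13·18) / 43.44 = 0.5367 mg/L.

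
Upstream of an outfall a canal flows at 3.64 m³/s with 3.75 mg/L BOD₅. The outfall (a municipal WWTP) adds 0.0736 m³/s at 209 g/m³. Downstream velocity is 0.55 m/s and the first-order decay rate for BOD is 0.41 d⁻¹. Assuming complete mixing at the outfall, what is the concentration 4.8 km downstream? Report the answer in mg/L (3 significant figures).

After complete mixing, C₀ = (0.0736·209 + 3.64·3.75) / 3.714 = 7.818 mg/L.
Travel time t = 4800 m / 0.55 m/s = 8727 s = 0.101 d.
C = 7.818·exp(−0.41·0.101) = 7.818·0.9594 = 7.501 mg/L.

7.50 mg/L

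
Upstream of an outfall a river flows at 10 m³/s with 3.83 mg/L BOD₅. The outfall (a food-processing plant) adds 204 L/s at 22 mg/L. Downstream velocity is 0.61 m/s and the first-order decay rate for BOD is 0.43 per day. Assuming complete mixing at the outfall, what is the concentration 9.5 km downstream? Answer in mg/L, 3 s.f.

204 L/s = 0.204 m³/s.
After complete mixing, C₀ = (0.204·22 + 10·3.83) / 10.2 = 4.193 mg/L.
Travel time t = 9500 m / 0.61 m/s = 1.557e+04 s = 0.1803 d.
C = 4.193·exp(−0.43·0.1803) = 4.193·0.9254 = 3.881 mg/L.

3.88 mg/L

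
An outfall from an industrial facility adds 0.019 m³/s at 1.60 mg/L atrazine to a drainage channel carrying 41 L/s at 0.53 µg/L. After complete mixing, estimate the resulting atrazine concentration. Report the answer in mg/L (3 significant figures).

0.507 mg/L

41 L/s = 0.041 m³/s.
0.53 µg/L = 0.00053 mg/L.
By mass balance at complete mixing, C = (0.019·1.6 + 0.041·0.00053) / (0.019 + 0.041) = 0.03042/0.06 = 0.507 mg/L.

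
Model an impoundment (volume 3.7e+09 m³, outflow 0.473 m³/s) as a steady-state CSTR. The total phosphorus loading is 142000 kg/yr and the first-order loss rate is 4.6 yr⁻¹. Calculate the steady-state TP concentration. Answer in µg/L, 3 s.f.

8.34 µg/L

Outflow Q = 0.473 m³/s × 3.156e+07 s/yr = 1.493e+07 m³/yr.
Steady-state CSTR mass balance: W = Q·C + k·V·C, so C = W/(Q + kV).
Q + kV = 1.493e+07 + 4.6·3.7e+09 = 1.703e+10 m³/yr.
C = 142000/1.703e+10 = 8.336e-06 kg/m³ = 0.008336 mg/L = 8.336 µg/L.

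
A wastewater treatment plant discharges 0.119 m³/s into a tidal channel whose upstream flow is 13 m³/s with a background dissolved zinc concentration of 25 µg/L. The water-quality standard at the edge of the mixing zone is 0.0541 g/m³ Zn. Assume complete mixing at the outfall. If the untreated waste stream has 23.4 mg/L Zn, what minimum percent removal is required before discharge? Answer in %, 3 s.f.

86.2 %

25 µg/L = 0.025 mg/L.
Mass balance: 0.0541·13.12 = 0.119·Cₑ + 13·0.025.
Cₑ = (0.7097 − 0.325) / 0.119 = 3.233 mg/L.
Required removal = 1 − 3.233/23.4 = 86.18 %.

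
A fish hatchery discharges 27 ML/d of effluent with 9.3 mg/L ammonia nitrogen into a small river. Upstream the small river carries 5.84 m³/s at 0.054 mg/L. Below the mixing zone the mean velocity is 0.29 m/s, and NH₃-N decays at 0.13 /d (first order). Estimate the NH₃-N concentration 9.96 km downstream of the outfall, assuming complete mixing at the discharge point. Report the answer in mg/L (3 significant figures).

0.497 mg/L

27 ML/d = 0.3125 m³/s.
After complete mixing, C₀ = (0.3125·9.3 + 5.84·0.054) / 6.152 = 0.5236 mg/L.
Travel time t = 9960 m / 0.29 m/s = 3.434e+04 s = 0.3975 d.
C = 0.5236·exp(−0.13·0.3975) = 0.5236·0.9496 = 0.4973 mg/L.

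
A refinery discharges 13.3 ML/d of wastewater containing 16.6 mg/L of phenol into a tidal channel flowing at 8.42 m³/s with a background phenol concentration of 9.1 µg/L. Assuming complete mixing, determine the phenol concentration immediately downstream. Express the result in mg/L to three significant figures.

13.3 ML/d = 0.1539 m³/s.
9.1 µg/L = 0.0091 mg/L.
Flow-weighted mixing gives C = (0.1539·16.6 + 8.42·0.0091) / (0.1539 + 8.42) = 2.632/8.574 = 0.307 mg/L.

0.307 mg/L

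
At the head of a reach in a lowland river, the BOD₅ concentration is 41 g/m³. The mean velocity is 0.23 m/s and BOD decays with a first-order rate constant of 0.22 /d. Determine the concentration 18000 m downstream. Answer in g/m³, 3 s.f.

33.6 g/m³

Travel time t = 18000 m / 0.23 m/s = 1.8e+04/0.23 = 7.826e+04 s = 0.9058 d.
First-order decay: C = 41·exp(−0.22·0.9058) = 41·0.8193 = 33.59 g/m³.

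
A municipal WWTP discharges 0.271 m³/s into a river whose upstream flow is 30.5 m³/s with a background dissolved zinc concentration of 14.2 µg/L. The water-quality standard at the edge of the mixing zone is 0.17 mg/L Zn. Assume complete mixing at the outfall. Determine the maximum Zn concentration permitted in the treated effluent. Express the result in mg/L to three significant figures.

17.7 mg/L

14.2 µg/L = 0.0142 mg/L.
Mass balance: 0.17·30.77 = 0.271·Cₑ + 30.5·0.0142.
Cₑ = (5.231 − 0.4331) / 0.271 = 17.7 mg/L.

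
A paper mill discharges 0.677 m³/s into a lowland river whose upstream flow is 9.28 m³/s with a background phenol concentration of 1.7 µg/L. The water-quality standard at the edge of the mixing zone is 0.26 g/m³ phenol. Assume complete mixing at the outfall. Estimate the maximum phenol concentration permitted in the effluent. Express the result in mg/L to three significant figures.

3.80 mg/L

1.7 µg/L = 0.0017 mg/L.
Mass balance: 0.26·9.957 = 0.677·Cₑ + 9.28·0.0017.
Cₑ = (2.589 − 0.01578) / 0.677 = 3.801 mg/L.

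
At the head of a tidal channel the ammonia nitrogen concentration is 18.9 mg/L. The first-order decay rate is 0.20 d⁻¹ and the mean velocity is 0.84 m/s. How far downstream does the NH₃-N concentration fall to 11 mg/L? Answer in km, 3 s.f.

From C = C₀·e^(−kt), t = ln(C₀/C)/k = ln(18.9/11)/0.20 = 0.5413/0.20 = 2.706 d.
Distance = v·t = 0.84 m/s × 2.338e+05 s = 1.964e+05 m = 196.4 km.

196 km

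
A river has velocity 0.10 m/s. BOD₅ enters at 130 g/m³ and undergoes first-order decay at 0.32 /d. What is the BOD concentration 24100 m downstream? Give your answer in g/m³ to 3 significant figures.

53.2 g/m³

Travel time t = 24100 m / 0.10 m/s = 2.41e+04/0.10 = 2.41e+05 s = 2.789 d.
First-order decay: C = 130·exp(−0.32·2.789) = 130·0.4096 = 53.25 g/m³.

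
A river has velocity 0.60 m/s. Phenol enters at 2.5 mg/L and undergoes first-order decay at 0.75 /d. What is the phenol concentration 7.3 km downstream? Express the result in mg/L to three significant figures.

2.25 mg/L

Travel time t = 7.3 km / 0.60 m/s = 7300/0.60 = 1.217e+04 s = 0.1408 d.
First-order decay: C = 2.5·exp(−0.75·0.1408) = 2.5·0.8998 = 2.249 mg/L.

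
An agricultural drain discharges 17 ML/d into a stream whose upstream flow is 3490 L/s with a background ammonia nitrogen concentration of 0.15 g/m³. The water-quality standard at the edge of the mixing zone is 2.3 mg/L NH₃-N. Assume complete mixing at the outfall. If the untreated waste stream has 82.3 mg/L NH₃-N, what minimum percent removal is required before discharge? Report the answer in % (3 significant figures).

50.9 %

17 ML/d = 0.1968 m³/s.
3490 L/s = 3.49 m³/s.
Mass balance: 2.3·3.687 = 0.1968·Cₑ + 3.49·0.15.
Cₑ = (8.48 − 0.5235) / 0.1968 = 40.44 mg/L.
Required removal = 1 − 40.44/82.3 = 50.87 %.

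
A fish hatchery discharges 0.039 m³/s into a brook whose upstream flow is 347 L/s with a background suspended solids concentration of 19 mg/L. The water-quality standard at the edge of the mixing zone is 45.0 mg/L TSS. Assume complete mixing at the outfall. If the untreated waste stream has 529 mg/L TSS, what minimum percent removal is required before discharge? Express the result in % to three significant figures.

47.8 %

347 L/s = 0.347 m³/s.
Mass balance: 45·0.386 = 0.039·Cₑ + 0.347·19.
Cₑ = (17.37 − 6.593) / 0.039 = 276.3 mg/L.
Required removal = 1 − 276.3/529 = 47.76 %.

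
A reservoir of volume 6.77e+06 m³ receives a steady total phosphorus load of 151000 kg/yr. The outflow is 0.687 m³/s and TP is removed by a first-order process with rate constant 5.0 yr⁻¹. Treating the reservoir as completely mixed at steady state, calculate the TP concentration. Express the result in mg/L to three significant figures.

Outflow Q = 0.687 m³/s × 3.156e+07 s/yr = 2.168e+07 m³/yr.
Steady-state CSTR mass balance: W = Q·C + k·V·C, so C = W/(Q + kV).
Q + kV = 2.168e+07 + 5.0·6.77e+06 = 5.553e+07 m³/yr.
C = 151000/5.553e+07 = 0.002719 kg/m³ = 2.719 mg/L.

2.72 mg/L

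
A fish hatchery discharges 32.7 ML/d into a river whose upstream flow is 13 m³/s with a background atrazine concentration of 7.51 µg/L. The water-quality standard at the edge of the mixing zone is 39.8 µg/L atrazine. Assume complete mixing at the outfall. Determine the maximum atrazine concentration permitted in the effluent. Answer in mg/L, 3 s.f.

1.15 mg/L

32.7 ML/d = 0.3785 m³/s.
7.51 µg/L = 0.00751 mg/L.
39.8 µg/L = 0.0398 mg/L.
Mass balance: 0.0398·13.38 = 0.3785·Cₑ + 13·0.00751.
Cₑ = (0.5325 − 0.09763) / 0.3785 = 1.149 mg/L.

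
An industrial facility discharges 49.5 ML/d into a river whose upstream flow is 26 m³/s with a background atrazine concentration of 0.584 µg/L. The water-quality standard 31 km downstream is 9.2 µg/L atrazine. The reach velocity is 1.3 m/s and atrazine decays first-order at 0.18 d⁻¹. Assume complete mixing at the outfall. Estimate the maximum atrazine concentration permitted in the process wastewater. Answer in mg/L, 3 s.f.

49.5 ML/d = 0.5729 m³/s.
0.584 µg/L = 0.000584 mg/L.
9.2 µg/L = 0.0092 mg/L.
Travel time to the compliance point: t = 3.1e+04/1.3 = 2.385e+04 s = 0.276 d; decay factor exp(−0.18·0.276) = 0.9515.
So the concentration just after mixing may be at most 0.0092/0.9515 = 0.009669 mg/L.
Mass balance: 0.009669·26.57 = 0.5729·Cₑ + 26·0.000584.
Cₑ = (0.2569 − 0.01518) / 0.5729 = 0.4219 mg/L.

0.422 mg/L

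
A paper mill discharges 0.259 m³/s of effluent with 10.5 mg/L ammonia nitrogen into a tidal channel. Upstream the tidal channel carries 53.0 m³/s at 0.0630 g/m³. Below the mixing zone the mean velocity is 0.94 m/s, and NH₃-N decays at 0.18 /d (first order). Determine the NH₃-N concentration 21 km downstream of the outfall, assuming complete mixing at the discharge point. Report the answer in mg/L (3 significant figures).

After complete mixing, C₀ = (0.259·10.5 + 53·0.063) / 53.26 = 0.1138 mg/L.
Travel time t = 2.1e+04 m / 0.94 m/s = 2.234e+04 s = 0.2586 d.
C = 0.1138·exp(−0.18·0.2586) = 0.1138·0.9545 = 0.1086 mg/L.

0.109 mg/L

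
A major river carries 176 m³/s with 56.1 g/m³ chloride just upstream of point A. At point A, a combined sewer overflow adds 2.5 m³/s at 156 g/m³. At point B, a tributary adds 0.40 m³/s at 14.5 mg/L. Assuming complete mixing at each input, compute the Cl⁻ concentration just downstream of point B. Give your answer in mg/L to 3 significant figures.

After input A: C = (176·56.1 + 2.5·156) / 178.5 = 57.5 mg/L.
After input B: C = (178.5·57.5 + 0.4·14.5) / 178.9 = 57.4 mg/L.

57.4 mg/L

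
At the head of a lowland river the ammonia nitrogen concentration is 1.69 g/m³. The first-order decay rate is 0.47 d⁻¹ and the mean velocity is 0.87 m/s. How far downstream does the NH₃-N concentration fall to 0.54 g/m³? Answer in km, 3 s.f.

From C = C₀·e^(−kt), t = ln(C₀/C)/k = ln(1.69/0.54)/0.47 = 1.141/0.47 = 2.427 d.
Distance = v·t = 0.87 m/s × 2.097e+05 s = 1.825e+05 m = 182.5 km.

182 km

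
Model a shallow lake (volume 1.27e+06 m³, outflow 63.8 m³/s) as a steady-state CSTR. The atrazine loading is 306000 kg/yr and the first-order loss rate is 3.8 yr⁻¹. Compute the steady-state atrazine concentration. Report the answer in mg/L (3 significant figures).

0.152 mg/L

Outflow Q = 63.8 m³/s × 3.156e+07 s/yr = 2.013e+09 m³/yr.
Steady-state CSTR mass balance: W = Q·C + k·V·C, so C = W/(Q + kV).
Q + kV = 2.013e+09 + 3.8·1.27e+06 = 2.018e+09 m³/yr.
C = 306000/2.018e+09 = 0.0001516 kg/m³ = 0.1516 mg/L.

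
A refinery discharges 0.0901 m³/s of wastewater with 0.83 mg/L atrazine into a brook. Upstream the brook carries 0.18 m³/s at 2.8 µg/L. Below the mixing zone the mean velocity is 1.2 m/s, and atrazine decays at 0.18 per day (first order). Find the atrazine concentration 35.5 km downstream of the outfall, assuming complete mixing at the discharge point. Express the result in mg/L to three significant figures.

0.262 mg/L

2.8 µg/L = 0.0028 mg/L.
After complete mixing, C₀ = (0.0901·0.83 + 0.18·0.0028) / 0.2701 = 0.2787 mg/L.
Travel time t = 3.55e+04 m / 1.2 m/s = 2.958e+04 s = 0.3424 d.
C = 0.2787·exp(−0.18·0.3424) = 0.2787·0.9402 = 0.2621 mg/L.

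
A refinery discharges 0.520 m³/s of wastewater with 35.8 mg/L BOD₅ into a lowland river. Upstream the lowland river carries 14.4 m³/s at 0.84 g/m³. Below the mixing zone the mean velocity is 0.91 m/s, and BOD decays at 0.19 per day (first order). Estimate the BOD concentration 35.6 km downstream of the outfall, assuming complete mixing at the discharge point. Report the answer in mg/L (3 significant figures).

After complete mixing, C₀ = (0.52·35.8 + 14.4·0.84) / 14.92 = 2.058 mg/L.
Travel time t = 3.56e+04 m / 0.91 m/s = 3.912e+04 s = 0.4528 d.
C = 2.058·exp(−0.19·0.4528) = 2.058·0.9176 = 1.889 mg/L.

1.89 mg/L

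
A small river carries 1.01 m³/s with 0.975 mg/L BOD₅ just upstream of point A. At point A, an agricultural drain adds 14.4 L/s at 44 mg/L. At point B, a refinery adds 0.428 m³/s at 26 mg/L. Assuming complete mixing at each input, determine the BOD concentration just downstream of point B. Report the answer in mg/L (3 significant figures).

14.4 L/s = 0.0144 m³/s.
After input A: C = (1.01·0.975 + 0.0144·44) / 1.024 = 1.58 mg/L.
After input B: C = (1.024·1.58 + 0.428·26) / 1.452 = 8.776 mg/L.

8.78 mg/L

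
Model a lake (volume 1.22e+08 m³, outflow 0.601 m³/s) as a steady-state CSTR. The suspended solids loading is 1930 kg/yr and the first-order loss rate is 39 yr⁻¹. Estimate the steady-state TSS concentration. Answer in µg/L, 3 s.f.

Outflow Q = 0.601 m³/s × 3.156e+07 s/yr = 1.897e+07 m³/yr.
Steady-state CSTR mass balance: W = Q·C + k·V·C, so C = W/(Q + kV).
Q + kV = 1.897e+07 + 39·1.22e+08 = 4.777e+09 m³/yr.
C = 1930/4.777e+09 = 4.04e-07 kg/m³ = 0.000404 mg/L = 0.404 µg/L.

0.404 µg/L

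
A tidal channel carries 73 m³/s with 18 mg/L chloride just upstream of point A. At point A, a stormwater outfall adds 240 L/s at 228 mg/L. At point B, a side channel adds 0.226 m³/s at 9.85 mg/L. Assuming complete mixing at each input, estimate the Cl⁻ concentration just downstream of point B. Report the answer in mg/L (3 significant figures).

240 L/s = 0.24 m³/s.
After input A: C = (73·18 + 0.24·228) / 73.24 = 18.69 mg/L.
After input B: C = (73.24·18.69 + 0.226·9.85) / 73.47 = 18.66 mg/L.

18.7 mg/L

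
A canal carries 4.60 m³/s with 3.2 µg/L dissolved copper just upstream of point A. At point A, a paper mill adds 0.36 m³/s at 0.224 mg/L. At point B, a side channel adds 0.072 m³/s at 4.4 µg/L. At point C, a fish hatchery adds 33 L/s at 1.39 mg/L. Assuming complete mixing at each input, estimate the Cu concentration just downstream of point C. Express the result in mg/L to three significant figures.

3.2 µg/L = 0.0032 mg/L.
After input A: C = (4.6·0.0032 + 0.36·0.224) / 4.96 = 0.01923 mg/L.
4.4 µg/L = 0.0044 mg/L.
After input B: C = (4.96·0.01923 + 0.072·0.0044) / 5.032 = 0.01901 mg/L.
33 L/s = 0.033 m³/s.
After input C: C = (5.032·0.01901 + 0.033·1.39) / 5.065 = 0.02795 mg/L.

0.0279 mg/L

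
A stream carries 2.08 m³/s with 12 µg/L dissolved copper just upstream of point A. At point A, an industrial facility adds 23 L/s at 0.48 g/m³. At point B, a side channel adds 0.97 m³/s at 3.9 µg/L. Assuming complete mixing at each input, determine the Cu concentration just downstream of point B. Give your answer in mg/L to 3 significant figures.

0.0129 mg/L

12 µg/L = 0.012 mg/L.
23 L/s = 0.023 m³/s.
After input A: C = (2.08·0.012 + 0.023·0.48) / 2.103 = 0.01712 mg/L.
3.9 µg/L = 0.0039 mg/L.
After input B: C = (2.103·0.01712 + 0.97·0.0039) / 3.073 = 0.01295 mg/L.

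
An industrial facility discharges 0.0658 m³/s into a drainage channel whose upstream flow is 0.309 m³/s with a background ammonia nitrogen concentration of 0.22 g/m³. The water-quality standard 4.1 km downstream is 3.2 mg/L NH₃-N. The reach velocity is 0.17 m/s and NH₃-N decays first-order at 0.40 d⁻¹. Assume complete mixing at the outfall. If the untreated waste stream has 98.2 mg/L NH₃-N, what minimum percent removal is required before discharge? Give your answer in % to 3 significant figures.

80.3 %

Travel time to the compliance point: t = 4100/0.17 = 2.412e+04 s = 0.2791 d; decay factor exp(−0.40·0.2791) = 0.8944.
So the concentration just after mixing may be at most 3.2/0.8944 = 3.578 mg/L.
Mass balance: 3.578·0.3748 = 0.0658·Cₑ + 0.309·0.22.
Cₑ = (1.341 − 0.06798) / 0.0658 = 19.35 mg/L.
Required removal = 1 − 19.35/98.2 = 80.3 %.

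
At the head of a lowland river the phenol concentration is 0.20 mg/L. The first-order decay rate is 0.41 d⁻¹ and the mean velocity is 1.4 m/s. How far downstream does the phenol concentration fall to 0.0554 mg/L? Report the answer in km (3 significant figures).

379 km

From C = C₀·e^(−kt), t = ln(C₀/C)/k = ln(0.20/0.0554)/0.41 = 1.284/0.41 = 3.131 d.
Distance = v·t = 1.4 m/s × 2.705e+05 s = 3.787e+05 m = 378.7 km.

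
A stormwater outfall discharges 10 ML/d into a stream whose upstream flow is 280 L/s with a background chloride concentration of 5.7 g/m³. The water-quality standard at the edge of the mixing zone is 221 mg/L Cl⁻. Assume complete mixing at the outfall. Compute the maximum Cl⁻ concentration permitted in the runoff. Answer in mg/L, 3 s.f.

10 ML/d = 0.1157 m³/s.
280 L/s = 0.28 m³/s.
Mass balance: 221·0.3957 = 0.1157·Cₑ + 0.28·5.7.
Cₑ = (87.46 − 1.596) / 0.1157 = 741.9 mg/L.

742 mg/L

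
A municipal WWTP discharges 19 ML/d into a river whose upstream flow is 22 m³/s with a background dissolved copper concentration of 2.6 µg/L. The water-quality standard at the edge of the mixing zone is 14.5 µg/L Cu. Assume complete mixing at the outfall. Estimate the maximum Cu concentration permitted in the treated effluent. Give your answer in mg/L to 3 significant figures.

1.21 mg/L

19 ML/d = 0.2199 m³/s.
2.6 µg/L = 0.0026 mg/L.
14.5 µg/L = 0.0145 mg/L.
Mass balance: 0.0145·22.22 = 0.2199·Cₑ + 22·0.0026.
Cₑ = (0.3222 − 0.0572) / 0.2199 = 1.205 mg/L.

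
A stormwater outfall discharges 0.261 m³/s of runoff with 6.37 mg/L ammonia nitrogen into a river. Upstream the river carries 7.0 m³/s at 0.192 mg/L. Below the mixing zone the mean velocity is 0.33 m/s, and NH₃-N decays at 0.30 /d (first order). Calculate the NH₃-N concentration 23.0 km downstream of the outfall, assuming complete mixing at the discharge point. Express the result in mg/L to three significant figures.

After complete mixing, C₀ = (0.261·6.37 + 7·0.192) / 7.261 = 0.4141 mg/L.
Travel time t = 2.3e+04 m / 0.33 m/s = 6.97e+04 s = 0.8067 d.
C = 0.4141·exp(−0.30·0.8067) = 0.4141·0.7851 = 0.3251 mg/L.

0.325 mg/L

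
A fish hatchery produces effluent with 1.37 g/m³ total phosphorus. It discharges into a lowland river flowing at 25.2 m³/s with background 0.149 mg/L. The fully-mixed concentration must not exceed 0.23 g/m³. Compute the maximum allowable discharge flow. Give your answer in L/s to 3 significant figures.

1790 L/s

Mass balance at complete mixing: C_std·(Q_w + Q_r) = Q_w·C_e + Q_r·C_b.
Rearranging, Q_w = Q_r·(C_std − C_b)/(C_e − C_std) = 25.2·(0.23 − 0.149) / (1.37 − 0.23) = 1.791 m³/s.
= 1791 L/s.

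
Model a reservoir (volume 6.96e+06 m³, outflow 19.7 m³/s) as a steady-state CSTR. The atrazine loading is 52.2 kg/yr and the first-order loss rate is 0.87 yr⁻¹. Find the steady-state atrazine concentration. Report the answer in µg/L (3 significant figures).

Outflow Q = 19.7 m³/s × 3.156e+07 s/yr = 6.217e+08 m³/yr.
Steady-state CSTR mass balance: W = Q·C + k·V·C, so C = W/(Q + kV).
Q + kV = 6.217e+08 + 0.87·6.96e+06 = 6.277e+08 m³/yr.
C = 52.2/6.277e+08 = 8.316e-08 kg/m³ = 8.316e-05 mg/L = 0.08316 µg/L.

0.0832 µg/L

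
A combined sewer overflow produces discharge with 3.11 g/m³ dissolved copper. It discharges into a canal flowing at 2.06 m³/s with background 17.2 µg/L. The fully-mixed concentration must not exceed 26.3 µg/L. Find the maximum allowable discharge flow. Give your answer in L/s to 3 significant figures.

6.08 L/s

17.2 µg/L = 0.0172 mg/L.
26.3 µg/L = 0.0263 mg/L.
Mass balance at complete mixing: C_std·(Q_w + Q_r) = Q_w·C_e + Q_r·C_b.
Rearranging, Q_w = Q_r·(C_std − C_b)/(C_e − C_std) = 2.06·(0.0263 − 0.0172) / (3.11 − 0.0263) = 0.006079 m³/s.
= 6.079 L/s.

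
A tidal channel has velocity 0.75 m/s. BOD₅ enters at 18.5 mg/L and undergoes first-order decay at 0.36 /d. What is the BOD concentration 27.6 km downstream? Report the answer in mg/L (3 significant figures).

Travel time t = 27.6 km / 0.75 m/s = 2.76e+04/0.75 = 3.68e+04 s = 0.4259 d.
First-order decay: C = 18.5·exp(−0.36·0.4259) = 18.5·0.8578 = 15.87 mg/L.

15.9 mg/L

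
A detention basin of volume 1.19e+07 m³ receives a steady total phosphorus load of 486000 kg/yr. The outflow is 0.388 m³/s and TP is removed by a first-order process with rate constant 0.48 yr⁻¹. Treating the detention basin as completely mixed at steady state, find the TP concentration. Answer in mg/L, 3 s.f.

27.1 mg/L

Outflow Q = 0.388 m³/s × 3.156e+07 s/yr = 1.224e+07 m³/yr.
Steady-state CSTR mass balance: W = Q·C + k·V·C, so C = W/(Q + kV).
Q + kV = 1.224e+07 + 0.48·1.19e+07 = 1.796e+07 m³/yr.
C = 486000/1.796e+07 = 0.02707 kg/m³ = 27.07 mg/L.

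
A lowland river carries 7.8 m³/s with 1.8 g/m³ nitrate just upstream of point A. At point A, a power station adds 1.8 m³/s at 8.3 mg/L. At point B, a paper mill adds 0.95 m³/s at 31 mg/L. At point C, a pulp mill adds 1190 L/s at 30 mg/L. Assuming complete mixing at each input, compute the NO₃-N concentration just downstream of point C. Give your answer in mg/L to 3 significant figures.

After input A: C = (7.8·1.8 + 1.8·8.3) / 9.6 = 3.019 mg/L.
After input B: C = (9.6·3.019 + 0.95·31) / 10.55 = 5.538 mg/L.
1190 L/s = 1.19 m³/s.
After input C: C = (10.55·5.538 + 1.19·30) / 11.74 = 8.018 mg/L.

8.02 mg/L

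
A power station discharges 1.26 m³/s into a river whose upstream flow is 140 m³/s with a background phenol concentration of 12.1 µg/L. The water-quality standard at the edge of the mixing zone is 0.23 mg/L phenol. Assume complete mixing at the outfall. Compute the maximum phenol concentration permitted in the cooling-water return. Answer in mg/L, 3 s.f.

12.1 µg/L = 0.0121 mg/L.
Mass balance: 0.23·141.3 = 1.26·Cₑ + 140·0.0121.
Cₑ = (32.49 − 1.694) / 1.26 = 24.44 mg/L.

24.4 mg/L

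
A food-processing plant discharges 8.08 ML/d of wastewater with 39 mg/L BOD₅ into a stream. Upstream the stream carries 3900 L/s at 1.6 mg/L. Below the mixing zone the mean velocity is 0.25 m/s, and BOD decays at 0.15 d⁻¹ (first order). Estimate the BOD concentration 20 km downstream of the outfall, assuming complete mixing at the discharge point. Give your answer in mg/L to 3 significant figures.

2.15 mg/L

8.08 ML/d = 0.09352 m³/s.
3900 L/s = 3.9 m³/s.
After complete mixing, C₀ = (0.09352·39 + 3.9·1.6) / 3.994 = 2.476 mg/L.
Travel time t = 2e+04 m / 0.25 m/s = 8e+04 s = 0.9259 d.
C = 2.476·exp(−0.15·0.9259) = 2.476·0.8703 = 2.155 mg/L.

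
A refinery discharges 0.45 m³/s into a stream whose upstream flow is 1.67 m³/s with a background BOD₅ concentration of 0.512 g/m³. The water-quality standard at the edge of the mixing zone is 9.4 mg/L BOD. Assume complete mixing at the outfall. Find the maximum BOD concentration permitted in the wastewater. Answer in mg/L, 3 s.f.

42.4 mg/L

Mass balance: 9.4·2.12 = 0.45·Cₑ + 1.67·0.512.
Cₑ = (19.93 − 0.855) / 0.45 = 42.38 mg/L.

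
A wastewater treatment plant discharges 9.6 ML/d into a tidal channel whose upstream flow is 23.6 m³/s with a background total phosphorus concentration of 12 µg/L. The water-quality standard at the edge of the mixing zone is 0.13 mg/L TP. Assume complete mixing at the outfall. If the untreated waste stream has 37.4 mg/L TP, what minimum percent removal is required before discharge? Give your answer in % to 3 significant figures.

32.6 %

9.6 ML/d = 0.1111 m³/s.
12 µg/L = 0.012 mg/L.
Mass balance: 0.13·23.71 = 0.1111·Cₑ + 23.6·0.012.
Cₑ = (3.082 − 0.2832) / 0.1111 = 25.19 mg/L.
Required removal = 1 − 25.19/37.4 = 32.64 %.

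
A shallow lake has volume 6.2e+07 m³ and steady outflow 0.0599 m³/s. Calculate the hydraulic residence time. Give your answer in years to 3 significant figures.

32.8 yr

Q = 0.0599 m³/s × 3.156e+07 s/yr = 1.89e+06 m³/yr.
Hydraulic residence time τ = V/Q = 6.2e+07/1.89e+06 = 32.8 yr.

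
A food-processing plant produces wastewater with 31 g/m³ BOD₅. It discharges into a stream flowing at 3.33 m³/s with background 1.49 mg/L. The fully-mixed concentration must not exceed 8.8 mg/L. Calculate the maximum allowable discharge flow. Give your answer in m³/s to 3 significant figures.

1.10 m³/s

Mass balance at complete mixing: C_std·(Q_w + Q_r) = Q_w·C_e + Q_r·C_b.
Rearranging, Q_w = Q_r·(C_std − C_b)/(C_e − C_std) = 3.33·(8.8 − 1.49) / (31 − 8.8) = 1.097 m³/s.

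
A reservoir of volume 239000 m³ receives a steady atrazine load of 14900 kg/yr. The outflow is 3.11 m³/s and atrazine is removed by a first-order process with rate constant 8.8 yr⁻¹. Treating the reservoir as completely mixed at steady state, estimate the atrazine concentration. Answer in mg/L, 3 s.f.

Outflow Q = 3.11 m³/s × 3.156e+07 s/yr = 9.814e+07 m³/yr.
Steady-state CSTR mass balance: W = Q·C + k·V·C, so C = W/(Q + kV).
Q + kV = 9.814e+07 + 8.8·239000 = 1.002e+08 m³/yr.
C = 14900/1.002e+08 = 0.0001486 kg/m³ = 0.1486 mg/L.

0.149 mg/L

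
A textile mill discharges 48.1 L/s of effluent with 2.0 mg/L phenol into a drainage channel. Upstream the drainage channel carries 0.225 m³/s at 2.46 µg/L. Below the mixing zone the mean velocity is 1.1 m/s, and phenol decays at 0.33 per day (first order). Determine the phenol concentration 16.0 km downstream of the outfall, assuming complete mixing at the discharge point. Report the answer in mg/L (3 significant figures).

0.335 mg/L

48.1 L/s = 0.0481 m³/s.
2.46 µg/L = 0.00246 mg/L.
After complete mixing, C₀ = (0.0481·2 + 0.225·0.00246) / 0.2731 = 0.3543 mg/L.
Travel time t = 1.6e+04 m / 1.1 m/s = 1.455e+04 s = 0.1684 d.
C = 0.3543·exp(−0.33·0.1684) = 0.3543·0.946 = 0.3351 mg/L.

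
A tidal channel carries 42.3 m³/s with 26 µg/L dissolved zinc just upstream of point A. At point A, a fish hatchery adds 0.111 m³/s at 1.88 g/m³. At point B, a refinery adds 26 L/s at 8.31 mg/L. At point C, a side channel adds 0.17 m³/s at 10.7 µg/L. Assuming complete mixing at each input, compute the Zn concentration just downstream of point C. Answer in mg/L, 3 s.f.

0.0358 mg/L

26 µg/L = 0.026 mg/L.
After input A: C = (42.3·0.026 + 0.111·1.88) / 42.41 = 0.03085 mg/L.
26 L/s = 0.026 m³/s.
After input B: C = (42.41·0.03085 + 0.026·8.31) / 42.44 = 0.03592 mg/L.
10.7 µg/L = 0.0107 mg/L.
After input C: C = (42.44·0.03592 + 0.17·0.0107) / 42.61 = 0.03582 mg/L.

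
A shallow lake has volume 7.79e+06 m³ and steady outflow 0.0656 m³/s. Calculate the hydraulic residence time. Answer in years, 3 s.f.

3.76 yr

Q = 0.0656 m³/s × 3.156e+07 s/yr = 2.07e+06 m³/yr.
Hydraulic residence time τ = V/Q = 7.79e+06/2.07e+06 = 3.763 yr.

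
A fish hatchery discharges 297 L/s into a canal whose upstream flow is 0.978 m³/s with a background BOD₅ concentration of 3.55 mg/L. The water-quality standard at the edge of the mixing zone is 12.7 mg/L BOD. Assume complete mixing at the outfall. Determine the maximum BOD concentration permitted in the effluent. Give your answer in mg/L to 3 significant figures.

297 L/s = 0.297 m³/s.
Mass balance: 12.7·1.275 = 0.297·Cₑ + 0.978·3.55.
Cₑ = (16.19 − 3.472) / 0.297 = 42.83 mg/L.

42.8 mg/L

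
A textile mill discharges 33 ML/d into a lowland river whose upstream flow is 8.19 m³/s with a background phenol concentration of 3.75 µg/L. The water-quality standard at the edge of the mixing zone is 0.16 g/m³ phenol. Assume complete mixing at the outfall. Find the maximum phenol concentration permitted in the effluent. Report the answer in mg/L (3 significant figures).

3.51 mg/L

33 ML/d = 0.3819 m³/s.
3.75 µg/L = 0.00375 mg/L.
Mass balance: 0.16·8.572 = 0.3819·Cₑ + 8.19·0.00375.
Cₑ = (1.372 − 0.03071) / 0.3819 = 3.51 mg/L.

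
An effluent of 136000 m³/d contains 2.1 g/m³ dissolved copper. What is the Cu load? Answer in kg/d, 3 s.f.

136000 m³/d = 1.574 m³/s.
Mass flux = Q·C = 1.574 m³/s × 2.1 g/m³ = 3.306 g/s.
= 3.306 g/s × 86.4 = 285.6 kg/d.

286 kg/d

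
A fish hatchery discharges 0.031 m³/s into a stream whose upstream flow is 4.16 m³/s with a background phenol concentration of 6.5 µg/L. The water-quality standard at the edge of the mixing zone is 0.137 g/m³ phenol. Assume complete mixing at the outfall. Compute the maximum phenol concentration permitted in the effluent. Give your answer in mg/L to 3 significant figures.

17.6 mg/L

6.5 µg/L = 0.0065 mg/L.
Mass balance: 0.137·4.191 = 0.031·Cₑ + 4.16·0.0065.
Cₑ = (0.5742 − 0.02704) / 0.031 = 17.65 mg/L.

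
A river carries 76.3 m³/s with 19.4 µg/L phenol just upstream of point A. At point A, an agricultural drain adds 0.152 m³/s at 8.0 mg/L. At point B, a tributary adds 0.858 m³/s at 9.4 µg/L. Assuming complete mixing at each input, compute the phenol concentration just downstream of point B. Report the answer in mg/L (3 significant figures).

0.0350 mg/L

19.4 µg/L = 0.0194 mg/L.
After input A: C = (76.3·0.0194 + 0.152·8) / 76.45 = 0.03527 mg/L.
9.4 µg/L = 0.0094 mg/L.
After input B: C = (76.45·0.03527 + 0.858·0.0094) / 77.31 = 0.03498 mg/L.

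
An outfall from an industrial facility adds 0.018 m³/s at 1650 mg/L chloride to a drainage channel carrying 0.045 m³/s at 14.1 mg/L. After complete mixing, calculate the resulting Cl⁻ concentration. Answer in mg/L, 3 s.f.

482 mg/L

Flow-weighted mixing gives C = (0.018·1650 + 0.045·14.1) / (0.018 + 0.045) = 30.33/0.063 = 481.5 mg/L.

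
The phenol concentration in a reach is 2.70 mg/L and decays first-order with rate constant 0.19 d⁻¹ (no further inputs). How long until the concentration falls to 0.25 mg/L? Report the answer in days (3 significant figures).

t = ln(C₀/C)/k = ln(2.70/0.25)/0.19 = 2.38/0.19 = 12.52 d.

12.5 d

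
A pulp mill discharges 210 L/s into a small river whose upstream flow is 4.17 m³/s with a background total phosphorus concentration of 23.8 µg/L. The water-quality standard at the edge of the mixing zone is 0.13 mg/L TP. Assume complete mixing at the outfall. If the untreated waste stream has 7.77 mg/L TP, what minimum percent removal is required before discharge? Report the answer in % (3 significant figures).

71.2 %

210 L/s = 0.21 m³/s.
23.8 µg/L = 0.0238 mg/L.
Mass balance: 0.13·4.38 = 0.21·Cₑ + 4.17·0.0238.
Cₑ = (0.5694 − 0.09925) / 0.21 = 2.239 mg/L.
Required removal = 1 − 2.239/7.77 = 71.19 %.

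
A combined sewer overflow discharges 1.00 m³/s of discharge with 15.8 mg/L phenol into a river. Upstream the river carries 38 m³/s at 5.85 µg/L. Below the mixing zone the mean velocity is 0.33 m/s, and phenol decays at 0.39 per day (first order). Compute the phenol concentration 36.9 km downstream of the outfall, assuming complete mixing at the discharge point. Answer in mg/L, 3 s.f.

5.85 µg/L = 0.00585 mg/L.
After complete mixing, C₀ = (1·15.8 + 38·0.00585) / 39 = 0.4108 mg/L.
Travel time t = 3.69e+04 m / 0.33 m/s = 1.118e+05 s = 1.294 d.
C = 0.4108·exp(−0.39·1.294) = 0.4108·0.6037 = 0.248 mg/L.

0.248 mg/L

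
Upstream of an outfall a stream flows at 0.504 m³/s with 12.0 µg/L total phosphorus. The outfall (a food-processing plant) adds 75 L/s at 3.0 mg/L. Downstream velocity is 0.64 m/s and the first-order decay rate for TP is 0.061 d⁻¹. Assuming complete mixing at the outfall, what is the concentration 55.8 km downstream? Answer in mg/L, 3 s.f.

75 L/s = 0.075 m³/s.
12.0 µg/L = 0.012 mg/L.
After complete mixing, C₀ = (0.075·3 + 0.504·0.012) / 0.579 = 0.399 mg/L.
Travel time t = 5.58e+04 m / 0.64 m/s = 8.719e+04 s = 1.009 d.
C = 0.399·exp(−0.061·1.009) = 0.399·0.9403 = 0.3752 mg/L.

0.375 mg/L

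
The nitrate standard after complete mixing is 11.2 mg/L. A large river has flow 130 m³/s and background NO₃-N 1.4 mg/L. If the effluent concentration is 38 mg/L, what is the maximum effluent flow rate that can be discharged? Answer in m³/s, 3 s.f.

47.5 m³/s

Mass balance at complete mixing: C_std·(Q_w + Q_r) = Q_w·C_e + Q_r·C_b.
Rearranging, Q_w = Q_r·(C_std − C_b)/(C_e − C_std) = 130·(11.2 − 1.4) / (38 − 11.2) = 47.54 m³/s.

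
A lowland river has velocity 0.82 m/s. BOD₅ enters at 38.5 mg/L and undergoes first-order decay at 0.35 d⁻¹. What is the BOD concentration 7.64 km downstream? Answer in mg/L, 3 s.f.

37.1 mg/L

Travel time t = 7.64 km / 0.82 m/s = 7640/0.82 = 9317 s = 0.1078 d.
First-order decay: C = 38.5·exp(−0.35·0.1078) = 38.5·0.963 = 37.07 mg/L.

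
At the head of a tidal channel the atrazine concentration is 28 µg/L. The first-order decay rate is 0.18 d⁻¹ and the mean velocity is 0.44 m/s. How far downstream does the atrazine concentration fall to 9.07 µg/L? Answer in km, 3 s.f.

From C = C₀·e^(−kt), t = ln(C₀/C)/k = ln(28/9.07)/0.18 = 1.127/0.18 = 6.262 d.
Distance = v·t = 0.44 m/s × 5.411e+05 s = 2.381e+05 m = 238.1 km.

238 km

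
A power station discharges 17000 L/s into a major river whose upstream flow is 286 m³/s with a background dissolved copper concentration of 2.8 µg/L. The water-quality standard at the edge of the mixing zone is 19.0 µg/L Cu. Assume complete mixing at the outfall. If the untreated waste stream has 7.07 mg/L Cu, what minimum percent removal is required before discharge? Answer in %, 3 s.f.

17000 L/s = 17 m³/s.
2.8 µg/L = 0.0028 mg/L.
19.0 µg/L = 0.019 mg/L.
Mass balance: 0.019·303 = 17·Cₑ + 286·0.0028.
Cₑ = (5.757 − 0.8008) / 17 = 0.2915 mg/L.
Required removal = 1 − 0.2915/7.07 = 95.88 %.

95.9 %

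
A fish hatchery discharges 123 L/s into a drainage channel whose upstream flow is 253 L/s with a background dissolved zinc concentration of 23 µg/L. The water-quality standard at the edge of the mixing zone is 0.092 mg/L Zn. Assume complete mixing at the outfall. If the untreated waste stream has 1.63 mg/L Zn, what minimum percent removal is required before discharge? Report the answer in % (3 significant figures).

123 L/s = 0.123 m³/s.
253 L/s = 0.253 m³/s.
23 µg/L = 0.023 mg/L.
Mass balance: 0.092·0.376 = 0.123·Cₑ + 0.253·0.023.
Cₑ = (0.03459 − 0.005819) / 0.123 = 0.2339 mg/L.
Required removal = 1 − 0.2339/1.63 = 85.65 %.

85.6 %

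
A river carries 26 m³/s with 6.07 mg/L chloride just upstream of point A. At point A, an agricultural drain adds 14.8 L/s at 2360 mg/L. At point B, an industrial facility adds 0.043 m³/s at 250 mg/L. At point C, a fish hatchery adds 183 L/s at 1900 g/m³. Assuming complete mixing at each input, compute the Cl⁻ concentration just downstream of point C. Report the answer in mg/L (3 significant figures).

14.8 L/s = 0.0148 m³/s.
After input A: C = (26·6.07 + 0.0148·2360) / 26.01 = 7.409 mg/L.
After input B: C = (26.01·7.409 + 0.043·250) / 26.06 = 7.809 mg/L.
183 L/s = 0.183 m³/s.
After input C: C = (26.06·7.809 + 0.183·1900) / 26.24 = 21.01 mg/L.

21.0 mg/L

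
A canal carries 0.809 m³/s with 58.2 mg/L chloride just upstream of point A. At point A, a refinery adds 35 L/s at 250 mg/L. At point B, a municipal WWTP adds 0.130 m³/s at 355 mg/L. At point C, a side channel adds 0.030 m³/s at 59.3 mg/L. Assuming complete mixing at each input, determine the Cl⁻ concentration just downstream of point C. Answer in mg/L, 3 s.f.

103 mg/L

35 L/s = 0.035 m³/s.
After input A: C = (0.809·58.2 + 0.035·250) / 0.844 = 66.15 mg/L.
After input B: C = (0.844·66.15 + 0.13·355) / 0.974 = 104.7 mg/L.
After input C: C = (0.974·104.7 + 0.03·59.3) / 1.004 = 103.3 mg/L.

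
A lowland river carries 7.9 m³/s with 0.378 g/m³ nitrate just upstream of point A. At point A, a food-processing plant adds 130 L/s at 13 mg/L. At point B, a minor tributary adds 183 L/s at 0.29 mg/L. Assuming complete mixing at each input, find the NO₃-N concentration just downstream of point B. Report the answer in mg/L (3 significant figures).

0.576 mg/L

130 L/s = 0.13 m³/s.
After input A: C = (7.9·0.378 + 0.13·13) / 8.03 = 0.5823 mg/L.
183 L/s = 0.183 m³/s.
After input B: C = (8.03·0.5823 + 0.183·0.29) / 8.213 = 0.5758 mg/L.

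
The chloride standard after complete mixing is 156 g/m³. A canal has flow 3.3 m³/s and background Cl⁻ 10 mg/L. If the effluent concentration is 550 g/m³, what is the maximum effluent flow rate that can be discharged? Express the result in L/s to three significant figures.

Mass balance at complete mixing: C_std·(Q_w + Q_r) = Q_w·C_e + Q_r·C_b.
Rearranging, Q_w = Q_r·(C_std − C_b)/(C_e − C_std) = 3.3·(156 − 10) / (550 − 156) = 1.223 m³/s.
= 1223 L/s.

1220 L/s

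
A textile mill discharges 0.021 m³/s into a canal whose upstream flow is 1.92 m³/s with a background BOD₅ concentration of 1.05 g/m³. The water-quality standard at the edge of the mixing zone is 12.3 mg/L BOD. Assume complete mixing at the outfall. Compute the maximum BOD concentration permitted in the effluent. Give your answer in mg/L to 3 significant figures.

Mass balance: 12.3·1.941 = 0.021·Cₑ + 1.92·1.05.
Cₑ = (23.87 − 2.016) / 0.021 = 1041 mg/L.

1040 mg/L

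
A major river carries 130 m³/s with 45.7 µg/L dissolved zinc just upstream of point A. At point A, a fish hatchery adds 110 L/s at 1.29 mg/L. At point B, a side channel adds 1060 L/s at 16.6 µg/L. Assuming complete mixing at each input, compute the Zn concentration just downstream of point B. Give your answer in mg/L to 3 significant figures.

0.0465 mg/L

45.7 µg/L = 0.0457 mg/L.
110 L/s = 0.11 m³/s.
After input A: C = (130·0.0457 + 0.11·1.29) / 130.1 = 0.04675 mg/L.
1060 L/s = 1.06 m³/s.
16.6 µg/L = 0.0166 mg/L.
After input B: C = (130.1·0.04675 + 1.06·0.0166) / 131.2 = 0.04651 mg/L.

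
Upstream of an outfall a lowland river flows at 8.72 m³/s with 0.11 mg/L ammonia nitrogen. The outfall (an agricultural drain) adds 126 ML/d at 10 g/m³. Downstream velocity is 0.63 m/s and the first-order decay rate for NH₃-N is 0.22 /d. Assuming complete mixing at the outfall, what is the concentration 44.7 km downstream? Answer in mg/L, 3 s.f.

126 ML/d = 1.458 m³/s.
After complete mixing, C₀ = (1.458·10 + 8.72·0.11) / 10.18 = 1.527 mg/L.
Travel time t = 4.47e+04 m / 0.63 m/s = 7.095e+04 s = 0.8212 d.
C = 1.527·exp(−0.22·0.8212) = 1.527·0.8347 = 1.275 mg/L.

1.27 mg/L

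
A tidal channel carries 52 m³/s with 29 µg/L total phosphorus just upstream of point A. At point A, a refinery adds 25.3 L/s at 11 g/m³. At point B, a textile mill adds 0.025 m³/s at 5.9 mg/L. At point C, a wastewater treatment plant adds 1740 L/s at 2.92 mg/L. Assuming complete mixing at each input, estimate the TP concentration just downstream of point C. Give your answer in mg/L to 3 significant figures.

29 µg/L = 0.029 mg/L.
25.3 L/s = 0.0253 m³/s.
After input A: C = (52·0.029 + 0.0253·11) / 52.03 = 0.03434 mg/L.
After input B: C = (52.03·0.03434 + 0.025·5.9) / 52.05 = 0.03715 mg/L.
1740 L/s = 1.74 m³/s.
After input C: C = (52.05·0.03715 + 1.74·2.92) / 53.79 = 0.1304 mg/L.

0.130 mg/L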